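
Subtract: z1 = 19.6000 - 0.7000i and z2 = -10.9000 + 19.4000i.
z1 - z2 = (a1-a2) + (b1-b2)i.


Real: 19.6 + 10.9 = 30.5
Imag: -0.7 - 19.4 = -20.1

30.5000 - 20.1000i


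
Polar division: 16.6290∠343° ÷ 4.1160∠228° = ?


r = 16.6290 / 4.1160 = 4.0401
theta = 343° - 228° = 115° = 115° (mod 360)

4.0401 cis(115°)


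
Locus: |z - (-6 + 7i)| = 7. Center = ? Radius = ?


|z - z0| = r is a circle with center z0 and radius r.
Center = (-6, 7), radius = 7

Circle with center (-6, 7) and radius 7


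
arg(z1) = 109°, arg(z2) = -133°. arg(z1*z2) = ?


arg(z1*z2) = 109° - 133° = -24°
Normalized to (-180°, 180°]: -24°

-24°


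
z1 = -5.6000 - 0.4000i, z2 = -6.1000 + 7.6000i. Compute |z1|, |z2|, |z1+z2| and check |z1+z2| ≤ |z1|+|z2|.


|z1| = sqrt((-5.6)^2 + (-0.4)^2) = sqrt(31.52) = 5.6143
|z2| = sqrt((-6.1)^2 + 7.6^2) = sqrt(94.97) = 9.7453
z1+z2 = -11.7000 + 7.2000i
|z1+z2| = sqrt(188.73) = 13.7379
|z1|+|z2| = 5.6143 + 9.7453 = 15.3596

|z1+z2| = 13.7379 ≤ |z1|+|z2| = 15.3596 (verified)


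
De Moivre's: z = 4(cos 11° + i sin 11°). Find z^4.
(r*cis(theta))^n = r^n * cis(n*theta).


r^4 = 4^4 = 256
n*theta = 4*11° = 44° = 44° (mod 360)
a = 256*cos(44°) = 184.1510
b = 256*sin(44°) = 177.8325

256 cis(44°) = 184.1510 + 177.8325i


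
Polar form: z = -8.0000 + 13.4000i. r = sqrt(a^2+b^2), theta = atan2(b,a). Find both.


r = sqrt(64+179.56) = sqrt(243.56) = 15.6064
theta = atan2(13.4, -8) = 120.8378 degrees

r = 15.6064, theta = 120.8378 degrees


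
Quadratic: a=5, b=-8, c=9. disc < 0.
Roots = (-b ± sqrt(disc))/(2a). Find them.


disc = (-8)^2 - 4*5*9 = 64 - 180 = -116
sqrt(|disc|) = sqrt(116) = 10.7703
Real part = 8/(2*5) = 0.8000
Imag part = 10.7703/(2*5) = 1.0770

0.8000 ± 1.0770i


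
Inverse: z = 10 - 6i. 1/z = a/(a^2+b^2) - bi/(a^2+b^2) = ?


|z|^2 = 100+36 = 136
1/z = (10 + 6i)/136

1/z = 0.0735 + 0.0441i


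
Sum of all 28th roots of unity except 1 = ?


With w = e^(2*pi*i/28), all 28 of the 28th roots of unity w^0 = 1, w, ..., w^(27) sum to 0: 1 + w + ... + w^(27) = (1 - w^28)/(1 - w) = 0 since w^28 = 1, w ≠ 1.
Removing the root 1: w + w^2 + ... + w^(27) = 0 - 1 = -1

Sum = -1


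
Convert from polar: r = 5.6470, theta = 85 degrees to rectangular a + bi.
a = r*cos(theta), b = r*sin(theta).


a = 5.6470*cos(85°) = 5.6470*0.08716 = 0.4922
b = 5.6470*sin(85°) = 5.6470*0.9962 = 5.6255

0.4922 + 5.6255i


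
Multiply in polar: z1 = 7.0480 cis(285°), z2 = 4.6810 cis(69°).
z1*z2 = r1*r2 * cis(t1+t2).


r = 7.0480 * 4.6810 = 32.9917
theta = 285° + 69° = 354° = 354° (mod 360)

32.9917 cis(354°)


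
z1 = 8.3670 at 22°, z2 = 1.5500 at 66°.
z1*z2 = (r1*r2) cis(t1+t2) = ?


r = 8.3670 * 1.5500 = 12.9689
theta = 22° + 66° = 88° = 88° (mod 360)

12.9689 cis(88°)


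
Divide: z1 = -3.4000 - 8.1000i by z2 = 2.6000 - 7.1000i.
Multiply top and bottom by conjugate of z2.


Conjugate of z2 = 2.6000 + 7.1000i
Numerator: (-3.4000 - 8.1000i)(2.6000 + 7.1000i) = 48.6700 - 45.2000i
Denominator: 2.6^2 + (-7.1)^2 = 57.17
Result = (48.6700 - 45.2000i)/57.17

0.8513 - 0.7906i


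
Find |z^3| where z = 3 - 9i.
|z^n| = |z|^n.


|z| = sqrt(9+81) = sqrt(90) = 9.4868
|z^3| = |z|^3 = (sqrt(90))^3 = 90*sqrt(90)

|z^3| = 90*sqrt(90) ≈ 853.8150


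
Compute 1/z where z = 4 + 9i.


|z|^2 = 16+81 = 97
1/z = (4 - 9i)/97

1/z = 0.0412 - 0.0928i


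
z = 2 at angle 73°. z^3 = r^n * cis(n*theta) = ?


r^3 = 2^3 = 8
n*theta = 3*73° = 219° = 219° (mod 360)
a = 8*cos(219°) = -6.2172
b = 8*sin(219°) = -5.0346

8 cis(219°) = -6.2172 - 5.0346i


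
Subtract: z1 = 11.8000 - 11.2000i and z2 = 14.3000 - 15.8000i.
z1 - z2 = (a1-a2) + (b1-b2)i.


Real: 11.8 - 14.3 = -2.5
Imag: -11.2 + 15.8 = 4.6

-2.5000 + 4.6000i


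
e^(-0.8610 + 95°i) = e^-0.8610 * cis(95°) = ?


e^-0.8610 = 0.4227
cos(95°) = -0.08716
sin(95°) = 0.9962
Real = 0.4227*(-0.08716) = -0.0368
Imag = 0.4227*0.9962 = 0.4211

-0.0368 + 0.4211i


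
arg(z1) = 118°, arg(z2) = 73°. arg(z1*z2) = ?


arg(z1*z2) = 118° + 73° = 191°
Normalized to (-180°, 180°]: -169°

-169°


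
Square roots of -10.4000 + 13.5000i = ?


|z| = sqrt(108.16+182.25) = 17.0414
sqrt((|z|+a)/2) = sqrt((17.0414+(-10.4))/2) = sqrt(3.3207) = 1.8223
sqrt((|z|-a)/2) = sqrt((17.0414-(-10.4))/2) = sqrt(13.7207) = 3.7041

±(1.8223 + 3.7041i) i.e. 1.8223 + 3.7041i and -1.8223 - 3.7041i


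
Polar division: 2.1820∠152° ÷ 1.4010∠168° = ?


r = 2.1820 / 1.4010 = 1.5575
theta = 152° - 168° = -16° = 344° (mod 360)

1.5575 cis(344°)


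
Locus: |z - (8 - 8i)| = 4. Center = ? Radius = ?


|z - z0| = r is a circle with center z0 and radius r.
Center = (8, -8), radius = 4

Circle with center (8, -8) and radius 4


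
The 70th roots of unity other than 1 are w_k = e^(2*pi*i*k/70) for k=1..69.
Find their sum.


With w = e^(2*pi*i/70), all 70 of the 70th roots of unity w^0 = 1, w, ..., w^(69) sum to 0: 1 + w + ... + w^(69) = (1 - w^70)/(1 - w) = 0 since w^70 = 1, w ≠ 1.
Removing the root 1: w + w^2 + ... + w^(69) = 0 - 1 = -1

Sum = -1


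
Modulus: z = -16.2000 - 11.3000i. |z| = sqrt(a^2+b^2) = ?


|z| = sqrt((-16.2)^2 + (-11.3)^2) = sqrt(262.44 + 127.69) = sqrt(390.13) = 19.7517

|z| = 19.7517


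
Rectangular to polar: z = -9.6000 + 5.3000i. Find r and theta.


r = sqrt(92.16+28.09) = sqrt(120.25) = 10.9659
theta = atan2(5.3, -9.6) = 151.0976 degrees

r = 10.9659, theta = 151.0976 degrees


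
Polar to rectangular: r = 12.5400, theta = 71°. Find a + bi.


a = 12.5400*cos(71°) = 12.5400*0.32557 = 4.0826
b = 12.5400*sin(71°) = 12.5400*0.94552 = 11.8568

4.0826 + 11.8568i


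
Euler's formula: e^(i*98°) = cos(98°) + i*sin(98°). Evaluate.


cos(98°) = -0.1392
sin(98°) = 0.9903

e^(i*98°) = -0.1392 + 0.9903i


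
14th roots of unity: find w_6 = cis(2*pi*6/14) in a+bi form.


Angle = 360*6/14 = 154.2857°
a = cos(154.2857°) = -0.9010
b = sin(154.2857°) = 0.4339

-0.9010 + 0.4339i


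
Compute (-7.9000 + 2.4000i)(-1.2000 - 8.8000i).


Real = -7.9*(-1.2) - 2.4*(-8.8) = 9.48 - (-21.12) = 30.6
Imag = -7.9*(-8.8) - (1.2)*2.4 = 69.52 - (2.88) = 66.64

30.6000 + 66.6400i


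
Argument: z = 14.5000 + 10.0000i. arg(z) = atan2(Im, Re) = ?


Re = 14.5, Im = 10
arg = atan2(10, 14.5) = 34.5923 degrees

arg(z) = 34.5923 degrees


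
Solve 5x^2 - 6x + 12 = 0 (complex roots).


disc = (-6)^2 - 4*5*12 = 36 - 240 = -204
sqrt(|disc|) = sqrt(204) = 14.2829
Real part = 6/(2*5) = 0.6000
Imag part = 14.2829/(2*5) = 1.4283

0.6000 ± 1.4283i


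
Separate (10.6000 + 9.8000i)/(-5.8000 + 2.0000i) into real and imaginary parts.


Multiply by conjugate: (10.6000 + 9.8000i)(-5.8000 - 2.0000i) / ((-5.8)^2 + 2^2)
Numerator real = 10.6*(-5.8) + 9.8*2 = -41.88
Numerator imag = 9.8*(-5.8) - 10.6*2 = -78.04
Denominator = 37.64
Re(z) = -41.88/37.64 = -1.1126
Im(z) = -78.04/37.64 = -2.0733

Re(z) = -1.1126, Im(z) = -2.0733


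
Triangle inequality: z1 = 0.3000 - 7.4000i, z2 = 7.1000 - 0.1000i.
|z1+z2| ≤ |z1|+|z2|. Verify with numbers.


|z1| = sqrt(0.3^2 + (-7.4)^2) = sqrt(54.85) = 7.4061
|z2| = sqrt(7.1^2 + (-0.1)^2) = sqrt(50.42) = 7.1007
z1+z2 = 7.4000 - 7.5000i
|z1+z2| = sqrt(111.01) = 10.5361
|z1|+|z2| = 7.4061 + 7.1007 = 14.5068

|z1+z2| = 10.5361 ≤ |z1|+|z2| = 14.5068 (verified)


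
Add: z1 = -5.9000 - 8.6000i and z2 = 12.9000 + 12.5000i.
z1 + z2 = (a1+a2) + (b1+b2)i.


Real: -5.9 + 12.9 = 7
Imag: -8.6 + 12.5 = 3.9

7.0000 + 3.9000i


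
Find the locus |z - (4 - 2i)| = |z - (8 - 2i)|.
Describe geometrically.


Equal distances means the locus is the perpendicular bisector of z1 and z2.
Midpoint = ((4+8)/2, (-2+(-2))/2) = (6.0000, -2.0000)

Perpendicular bisector through (6.0000, -2.0000)


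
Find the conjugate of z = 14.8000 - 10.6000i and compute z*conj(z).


z_bar = 14.8000 + 10.6000i
z*z_bar = 14.8^2 + (-10.6)^2 = 219.04 + 112.36 = 331.4

z_bar = 14.8000 + 10.6000i, z*z_bar = 331.4


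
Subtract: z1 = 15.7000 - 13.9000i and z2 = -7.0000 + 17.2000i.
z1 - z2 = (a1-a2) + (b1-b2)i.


Real: 15.7 + 7 = 22.7
Imag: -13.9 - 17.2 = -31.1

22.7000 - 31.1000i


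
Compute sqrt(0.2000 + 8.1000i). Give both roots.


|z| = sqrt(0.04+65.61) = 8.1025
sqrt((|z|+a)/2) = sqrt((8.1025+0.2)/2) = sqrt(4.1512) = 2.0375
sqrt((|z|-a)/2) = sqrt((8.1025-0.2)/2) = sqrt(3.9512) = 1.9878

±(2.0375 + 1.9878i) i.e. 2.0375 + 1.9878i and -2.0375 - 1.9878i


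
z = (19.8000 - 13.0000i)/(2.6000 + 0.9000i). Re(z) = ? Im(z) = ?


Multiply by conjugate: (19.8000 - 13.0000i)(2.6000 - 0.9000i) / (2.6^2 + 0.9^2)
Numerator real = 19.8*2.6 - (13)*0.9 = 39.78
Numerator imag = -13*2.6 - 19.8*0.9 = -51.62
Denominator = 7.57
Re(z) = 39.78/7.57 = 5.2550
Im(z) = -51.62/7.57 = -6.8190

Re(z) = 5.2550, Im(z) = -6.8190


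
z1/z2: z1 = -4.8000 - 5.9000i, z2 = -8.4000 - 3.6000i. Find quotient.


Conjugate of z2 = -8.4000 + 3.6000i
Numerator: (-4.8000 - 5.9000i)(-8.4000 + 3.6000i) = 61.5600 + 32.2800i
Denominator: (-8.4)^2 + (-3.6)^2 = 83.52
Result = (61.5600 + 32.2800i)/83.52

0.7371 + 0.3865i


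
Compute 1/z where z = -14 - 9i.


|z|^2 = 196+81 = 277
1/z = (-14 + 9i)/277

1/z = -0.0505 + 0.0325i


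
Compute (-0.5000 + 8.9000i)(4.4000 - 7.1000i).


Real = -0.5*4.4 - 8.9*(-7.1) = -2.2 - (-63.19) = 60.99
Imag = -0.5*(-7.1) + 4.4*8.9 = 3.55 + 39.16 = 42.71

60.9900 + 42.7100i


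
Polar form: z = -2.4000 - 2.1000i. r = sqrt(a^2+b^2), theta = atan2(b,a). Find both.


r = sqrt(5.76+4.41) = sqrt(10.17) = 3.1890
theta = atan2(-2.1, -2.4) = -138.8141 degrees

r = 3.1890, theta = -138.8141 degrees


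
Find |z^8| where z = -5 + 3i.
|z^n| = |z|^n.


|z| = sqrt(25+9) = sqrt(34) = 5.8310
|z^8| = |z|^8 = (sqrt(34))^8 = 34^4 = 1336336

|z^8| = 1336336


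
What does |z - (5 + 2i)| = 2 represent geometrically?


|z - z0| = r is a circle with center z0 and radius r.
Center = (5, 2), radius = 2

Circle with center (5, 2) and radius 2


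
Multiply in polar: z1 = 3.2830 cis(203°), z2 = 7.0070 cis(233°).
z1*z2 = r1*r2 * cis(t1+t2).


r = 3.2830 * 7.0070 = 23.0040
theta = 203° + 233° = 436° = 76° (mod 360)

23.0040 cis(76°)


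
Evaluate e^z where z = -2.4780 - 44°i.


e^-2.4780 = 0.0839
cos(-44°) = 0.71934
sin(-44°) = -0.6947
Real = 0.0839*0.71934 = 0.0604
Imag = 0.0839*(-0.6947) = -0.0583

0.0604 - 0.0583i


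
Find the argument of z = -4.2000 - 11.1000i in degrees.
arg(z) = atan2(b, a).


Re = -4.2, Im = -11.1
arg = atan2(-11.1, -4.2) = -110.7256 degrees

arg(z) = -110.7256 degrees


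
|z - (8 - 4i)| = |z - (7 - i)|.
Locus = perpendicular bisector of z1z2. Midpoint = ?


Equal distances means the locus is the perpendicular bisector of z1 and z2.
Midpoint = ((8+7)/2, (-4+(-1))/2) = (7.5000, -2.5000)

Perpendicular bisector through (7.5000, -2.5000)


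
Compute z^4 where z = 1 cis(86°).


r^4 = 1^4 = 1
n*theta = 4*86° = 344° = 344° (mod 360)
a = 1*cos(344°) = 0.9613
b = 1*sin(344°) = -0.2756

1 cis(344°) = 0.9613 - 0.2756i


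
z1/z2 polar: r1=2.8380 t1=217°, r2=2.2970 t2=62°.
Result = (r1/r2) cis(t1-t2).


r = 2.8380 / 2.2970 = 1.2355
theta = 217° - 62° = 155° = 155° (mod 360)

1.2355 cis(155°)


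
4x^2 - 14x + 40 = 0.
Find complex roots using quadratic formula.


disc = (-14)^2 - 4*4*40 = 196 - 640 = -444
sqrt(|disc|) = sqrt(444) = 21.0713
Real part = 14/(2*4) = 1.7500
Imag part = 21.0713/(2*4) = 2.6339

1.7500 ± 2.6339i


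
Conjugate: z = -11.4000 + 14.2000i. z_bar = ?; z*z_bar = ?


z_bar = -11.4000 - 14.2000i
z*z_bar = (-11.4)^2 + 14.2^2 = 129.96 + 201.64 = 331.6

z_bar = -11.4000 - 14.2000i, z*z_bar = 331.6


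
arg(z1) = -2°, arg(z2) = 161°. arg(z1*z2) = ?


arg(z1*z2) = -2° + 161° = 159°
Normalized to (-180°, 180°]: 159°

159°


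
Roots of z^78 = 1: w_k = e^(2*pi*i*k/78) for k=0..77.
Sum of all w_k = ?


The sum of all 78th roots of unity is 0.
Geometric series: (1 - w^78)/(1 - w) = (1-1)/(1-w) = 0 since w^78 = 1, w ≠ 1.
Alternatively: coefficient of z^77 in z^78 - 1 is 0.

0


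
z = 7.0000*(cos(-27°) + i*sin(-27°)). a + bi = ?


a = 7.0000*cos(-27°) = 7.0000*0.891 = 6.2370
b = 7.0000*sin(-27°) = 7.0000*(-0.45399) = -3.1779

6.2370 - 3.1779i


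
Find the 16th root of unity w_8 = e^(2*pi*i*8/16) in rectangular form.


Angle = 360*8/16 = 180°
a = cos(180°) = -1.0000
b = sin(180°) = 0

-1.0000 + 0i


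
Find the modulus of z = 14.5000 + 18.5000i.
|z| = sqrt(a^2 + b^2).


|z| = sqrt(14.5^2 + 18.5^2) = sqrt(210.25 + 342.25) = sqrt(552.5) = 23.5053

|z| = 23.5053


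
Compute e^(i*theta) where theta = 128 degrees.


cos(128°) = -0.6157
sin(128°) = 0.7880

e^(i*128°) = -0.6157 + 0.7880i


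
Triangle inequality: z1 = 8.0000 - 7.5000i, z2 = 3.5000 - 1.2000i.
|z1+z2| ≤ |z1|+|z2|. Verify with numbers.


|z1| = sqrt(8^2 + (-7.5)^2) = sqrt(120.25) = 10.9659
|z2| = sqrt(3.5^2 + (-1.2)^2) = sqrt(13.69) = 3.7000
z1+z2 = 11.5000 - 8.7000i
|z1+z2| = sqrt(207.94) = 14.4201
|z1|+|z2| = 10.9659 + 3.7000 = 14.6659

|z1+z2| = 14.4201 ≤ |z1|+|z2| = 14.6659 (verified)


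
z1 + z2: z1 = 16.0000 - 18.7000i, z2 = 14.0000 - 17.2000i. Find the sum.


Real: 16 + 14 = 30
Imag: -18.7 - 17.2 = -35.9

30.0000 - 35.9000i


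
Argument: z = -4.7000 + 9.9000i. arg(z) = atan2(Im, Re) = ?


Re = -4.7, Im = 9.9
arg = atan2(9.9, -4.7) = 115.3959 degrees

arg(z) = 115.3959 degrees


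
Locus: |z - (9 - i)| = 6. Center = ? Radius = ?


|z - z0| = r is a circle with center z0 and radius r.
Center = (9, -1), radius = 6

Circle with center (9, -1) and radius 6


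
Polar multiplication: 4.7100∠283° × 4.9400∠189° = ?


r = 4.7100 * 4.9400 = 23.2674
theta = 283° + 189° = 472° = 112° (mod 360)

23.2674 cis(112°)


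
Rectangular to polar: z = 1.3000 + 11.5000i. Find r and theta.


r = sqrt(1.69+132.25) = sqrt(133.94) = 11.5732
theta = atan2(11.5, 1.3) = 83.5505 degrees

r = 11.5732, theta = 83.5505 degrees


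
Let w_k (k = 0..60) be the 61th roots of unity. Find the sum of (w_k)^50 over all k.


The roots are w_k = w^k with w = e^(2*pi*i/61), and (w^k)^50 = (w^50)^k.
So S = 1 + u + u^2 + ... + u^(60) with u = w^50.
50 = 0*61 + 50, so 50 is not a multiple of 61: u = w^50 ≠ 1 (w is a primitive 61th root), while u^61 = (w^61)^50 = 1.
Geometric series: S = (1 - u^61)/(1 - u) = (1 - 1)/(1 - u) = 0

S = 0


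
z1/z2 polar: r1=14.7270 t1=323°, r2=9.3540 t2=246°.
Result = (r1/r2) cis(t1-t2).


r = 14.7270 / 9.3540 = 1.5744
theta = 323° - 246° = 77° = 77° (mod 360)

1.5744 cis(77°)


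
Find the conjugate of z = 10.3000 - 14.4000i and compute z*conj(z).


z_bar = 10.3000 + 14.4000i
z*z_bar = 10.3^2 + (-14.4)^2 = 106.09 + 207.36 = 313.45

z_bar = 10.3000 + 14.4000i, z*z_bar = 313.45


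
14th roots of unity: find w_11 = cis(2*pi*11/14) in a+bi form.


Angle = 360*11/14 = 282.8571°
a = cos(282.8571°) = 0.2225
b = sin(282.8571°) = -0.9749

0.2225 - 0.9749i


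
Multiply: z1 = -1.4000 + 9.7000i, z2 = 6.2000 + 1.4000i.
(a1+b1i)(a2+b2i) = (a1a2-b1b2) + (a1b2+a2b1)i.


Real = -1.4*6.2 - 9.7*1.4 = -8.68 - 13.58 = -22.26
Imag = -1.4*1.4 + 6.2*9.7 = -1.96 + 60.14 = 58.18

-22.2600 + 58.1800i


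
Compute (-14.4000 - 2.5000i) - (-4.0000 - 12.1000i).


Real: -14.4 + 4 = -10.4
Imag: -2.5 + 12.1 = 9.6

-10.4000 + 9.6000i


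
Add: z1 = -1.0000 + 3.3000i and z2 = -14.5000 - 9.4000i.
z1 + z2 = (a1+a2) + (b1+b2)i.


Real: -1 - 14.5 = -15.5
Imag: 3.3 - 9.4 = -6.1

-15.5000 - 6.1000i


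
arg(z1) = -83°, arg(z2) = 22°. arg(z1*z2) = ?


arg(z1*z2) = -83° + 22° = -61°
Normalized to (-180°, 180°]: -61°

-61°


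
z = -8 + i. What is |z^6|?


|z| = sqrt(64+1) = sqrt(65) = 8.0623
|z^6| = |z|^6 = (sqrt(65))^6 = 65^3 = 274625

|z^6| = 274625


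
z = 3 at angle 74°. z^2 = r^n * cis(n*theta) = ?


r^2 = 3^2 = 9
n*theta = 2*74° = 148° = 148° (mod 360)
a = 9*cos(148°) = -7.6324
b = 9*sin(148°) = 4.7693

9 cis(148°) = -7.6324 + 4.7693i


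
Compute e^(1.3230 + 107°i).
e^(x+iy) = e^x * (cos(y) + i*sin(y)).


e^1.3230 = 3.7547
cos(107°) = -0.29237
sin(107°) = 0.9563
Real = 3.7547*(-0.29237) = -1.0978
Imag = 3.7547*0.9563 = 3.5906

-1.0978 + 3.5906i


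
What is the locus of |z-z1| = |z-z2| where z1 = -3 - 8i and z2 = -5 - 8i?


Equal distances means the locus is the perpendicular bisector of z1 and z2.
Midpoint = ((-3+(-5))/2, (-8+(-8))/2) = (-4.0000, -8.0000)

Perpendicular bisector through (-4.0000, -8.0000)


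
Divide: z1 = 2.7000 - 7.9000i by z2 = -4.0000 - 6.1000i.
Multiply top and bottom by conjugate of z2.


Conjugate of z2 = -4.0000 + 6.1000i
Numerator: (2.7000 - 7.9000i)(-4.0000 + 6.1000i) = 37.3900 + 48.0700i
Denominator: (-4)^2 + (-6.1)^2 = 53.21
Result = (37.3900 + 48.0700i)/53.21

0.7027 + 0.9034i


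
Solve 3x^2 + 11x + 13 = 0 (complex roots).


disc = 11^2 - 4*3*13 = 121 - 156 = -35
sqrt(|disc|) = sqrt(35) = 5.9161
Real part = -11/(2*3) = -1.8333
Imag part = 5.9161/(2*3) = 0.9860

-1.8333 ± 0.9860i


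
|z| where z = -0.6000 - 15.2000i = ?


|z| = sqrt((-0.6)^2 + (-15.2)^2) = sqrt(0.36 + 231.04) = sqrt(231.4) = 15.2118

|z| = 15.2118


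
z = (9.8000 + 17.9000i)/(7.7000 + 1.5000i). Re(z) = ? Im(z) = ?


Multiply by conjugate: (9.8000 + 17.9000i)(7.7000 - 1.5000i) / (7.7^2 + 1.5^2)
Numerator real = 9.8*7.7 + 17.9*1.5 = 102.31
Numerator imag = 17.9*7.7 - 9.8*1.5 = 123.13
Denominator = 61.54
Re(z) = 102.31/61.54 = 1.6625
Im(z) = 123.13/61.54 = 2.0008

Re(z) = 1.6625, Im(z) = 2.0008


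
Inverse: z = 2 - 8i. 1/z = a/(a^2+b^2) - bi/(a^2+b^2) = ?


|z|^2 = 4+64 = 68
1/z = (2 + 8i)/68

1/z = 0.0294 + 0.1176i


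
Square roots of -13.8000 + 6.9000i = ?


|z| = sqrt(190.44+47.61) = 15.4289
sqrt((|z|+a)/2) = sqrt((15.4289+(-13.8))/2) = sqrt(0.8144) = 0.9025
sqrt((|z|-a)/2) = sqrt((15.4289-(-13.8))/2) = sqrt(14.6144) = 3.8229

±(0.9025 + 3.8229i) i.e. 0.9025 + 3.8229i and -0.9025 - 3.8229i


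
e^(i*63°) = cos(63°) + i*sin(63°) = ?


cos(63°) = 0.4540
sin(63°) = 0.8910

e^(i*63°) = 0.4540 + 0.8910i


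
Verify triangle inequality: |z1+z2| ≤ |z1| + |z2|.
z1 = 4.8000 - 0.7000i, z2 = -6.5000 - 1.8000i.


|z1| = sqrt(4.8^2 + (-0.7)^2) = sqrt(23.53) = 4.8508
|z2| = sqrt((-6.5)^2 + (-1.8)^2) = sqrt(45.49) = 6.7446
z1+z2 = -1.7000 - 2.5000i
|z1+z2| = sqrt(9.14) = 3.0232
|z1|+|z2| = 4.8508 + 6.7446 = 11.5954

|z1+z2| = 3.0232 ≤ |z1|+|z2| = 11.5954 (verified)


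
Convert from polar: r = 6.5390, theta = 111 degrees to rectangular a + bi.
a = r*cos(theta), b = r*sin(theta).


a = 6.5390*cos(111°) = 6.5390*(-0.35837) = -2.3434
b = 6.5390*sin(111°) = 6.5390*0.93358 = 6.1047

-2.3434 + 6.1047i


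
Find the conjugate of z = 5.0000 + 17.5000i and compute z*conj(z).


z_bar = 5.0000 - 17.5000i
z*z_bar = 5^2 + 17.5^2 = 25 + 306.25 = 331.25

z_bar = 5.0000 - 17.5000i, z*z_bar = 331.25


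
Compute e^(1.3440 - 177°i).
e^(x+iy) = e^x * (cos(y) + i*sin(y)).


e^1.3440 = 3.8344
cos(-177°) = -0.99863
sin(-177°) = -0.05234
Real = 3.8344*(-0.99863) = -3.8291
Imag = 3.8344*(-0.05234) = -0.2007

-3.8291 - 0.2007i


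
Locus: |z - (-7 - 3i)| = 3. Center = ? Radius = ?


|z - z0| = r is a circle with center z0 and radius r.
Center = (-7, -3), radius = 3

Circle with center (-7, -3) and radius 3


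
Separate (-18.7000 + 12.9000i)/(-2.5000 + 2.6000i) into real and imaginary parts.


Multiply by conjugate: (-18.7000 + 12.9000i)(-2.5000 - 2.6000i) / ((-2.5)^2 + 2.6^2)
Numerator real = -18.7*(-2.5) + 12.9*2.6 = 80.29
Numerator imag = 12.9*(-2.5) - (-18.7)*2.6 = 16.37
Denominator = 13.01
Re(z) = 80.29/13.01 = 6.1714
Im(z) = 16.37/13.01 = 1.2583

Re(z) = 6.1714, Im(z) = 1.2583


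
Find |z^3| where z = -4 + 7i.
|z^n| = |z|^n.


|z| = sqrt(16+49) = sqrt(65) = 8.0623
|z^3| = |z|^3 = (sqrt(65))^3 = 65*sqrt(65)

|z^3| = 65*sqrt(65) ≈ 524.0468


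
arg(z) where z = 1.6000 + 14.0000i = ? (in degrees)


Re = 1.6, Im = 14
arg = atan2(14, 1.6) = 83.4802 degrees

arg(z) = 83.4802 degrees


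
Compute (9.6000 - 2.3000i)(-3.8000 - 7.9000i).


Real = 9.6*(-3.8) - (-2.3)*(-7.9) = -36.48 - 18.17 = -54.65
Imag = 9.6*(-7.9) - (3.8)*(-2.3) = -75.84 + 8.74 = -67.1

-54.6500 - 67.1000i


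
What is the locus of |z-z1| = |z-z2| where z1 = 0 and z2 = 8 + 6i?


Equal distances means the locus is the perpendicular bisector of z1 and z2.
Midpoint = ((0+8)/2, (0+6)/2) = (4.0000, 3.0000)

Perpendicular bisector through (4.0000, 3.0000)


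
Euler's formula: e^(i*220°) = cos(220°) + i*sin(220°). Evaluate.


cos(220°) = -0.7660
sin(220°) = -0.6428

e^(i*220°) = -0.7660 - 0.6428i


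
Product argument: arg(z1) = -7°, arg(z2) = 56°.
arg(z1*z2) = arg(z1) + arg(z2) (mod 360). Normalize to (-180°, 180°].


arg(z1*z2) = -7° + 56° = 49°
Normalized to (-180°, 180°]: 49°

49°


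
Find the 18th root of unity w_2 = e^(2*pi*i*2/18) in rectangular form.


Angle = 360*2/18 = 40°
a = cos(40°) = 0.7660
b = sin(40°) = 0.6428

0.7660 + 0.6428i


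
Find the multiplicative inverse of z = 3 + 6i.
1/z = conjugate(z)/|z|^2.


|z|^2 = 9+36 = 45
1/z = (3 - 6i)/45

1/z = 0.0667 - 0.1333i


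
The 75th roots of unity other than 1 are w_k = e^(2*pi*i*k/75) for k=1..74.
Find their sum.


With w = e^(2*pi*i/75), all 75 of the 75th roots of unity w^0 = 1, w, ..., w^(74) sum to 0: 1 + w + ... + w^(74) = (1 - w^75)/(1 - w) = 0 since w^75 = 1, w ≠ 1.
Removing the root 1: w + w^2 + ... + w^(74) = 0 - 1 = -1

Sum = -1


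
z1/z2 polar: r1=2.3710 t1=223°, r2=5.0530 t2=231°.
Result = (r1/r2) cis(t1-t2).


r = 2.3710 / 5.0530 = 0.4692
theta = 223° - 231° = -8° = 352° (mod 360)

0.4692 cis(352°)


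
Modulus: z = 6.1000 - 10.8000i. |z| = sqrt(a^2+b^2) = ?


|z| = sqrt(6.1^2 + (-10.8)^2) = sqrt(37.21 + 116.64) = sqrt(153.85) = 12.4036

|z| = 12.4036


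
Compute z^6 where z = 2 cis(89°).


r^6 = 2^6 = 64
n*theta = 6*89° = 534° = 174° (mod 360)
a = 64*cos(174°) = -63.6494
b = 64*sin(174°) = 6.6898

64 cis(174°) = -63.6494 + 6.6898i


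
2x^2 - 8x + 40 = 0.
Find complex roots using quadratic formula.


disc = (-8)^2 - 4*2*40 = 64 - 320 = -256
sqrt(|disc|) = sqrt(256) = 16.0000
Real part = 8/(2*2) = 2.0000
Imag part = 16.0000/(2*2) = 4.0000

2.0000 ± 4.0000i


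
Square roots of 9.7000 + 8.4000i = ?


|z| = sqrt(94.09+70.56) = 12.8316
sqrt((|z|+a)/2) = sqrt((12.8316+9.7)/2) = sqrt(11.2658) = 3.3565
sqrt((|z|-a)/2) = sqrt((12.8316-9.7)/2) = sqrt(1.5658) = 1.2513

±(3.3565 + 1.2513i) i.e. 3.3565 + 1.2513i and -3.3565 - 1.2513i


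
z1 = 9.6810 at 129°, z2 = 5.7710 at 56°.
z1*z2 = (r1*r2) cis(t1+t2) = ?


r = 9.6810 * 5.7710 = 55.8691
theta = 129° + 56° = 185° = 185° (mod 360)

55.8691 cis(185°)


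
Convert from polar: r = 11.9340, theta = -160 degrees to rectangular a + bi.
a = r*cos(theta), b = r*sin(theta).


a = 11.9340*cos(-160°) = 11.9340*(-0.93969) = -11.2143
b = 11.9340*sin(-160°) = 11.9340*(-0.34202) = -4.0817

-11.2143 - 4.0817i


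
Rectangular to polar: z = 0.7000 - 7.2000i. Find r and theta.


r = sqrt(0.49+51.84) = sqrt(52.33) = 7.2339
theta = atan2(-7.2, 0.7) = -84.4470 degrees

r = 7.2339, theta = -84.4470 degrees


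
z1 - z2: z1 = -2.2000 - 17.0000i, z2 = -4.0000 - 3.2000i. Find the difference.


Real: -2.2 + 4 = 1.8
Imag: -17 + 3.2 = -13.8

1.8000 - 13.8000i


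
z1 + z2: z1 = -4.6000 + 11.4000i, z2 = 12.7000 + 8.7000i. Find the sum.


Real: -4.6 + 12.7 = 8.1
Imag: 11.4 + 8.7 = 20.1

8.1000 + 20.1000i


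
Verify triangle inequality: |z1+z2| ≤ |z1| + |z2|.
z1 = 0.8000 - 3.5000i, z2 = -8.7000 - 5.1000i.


|z1| = sqrt(0.8^2 + (-3.5)^2) = sqrt(12.89) = 3.5903
|z2| = sqrt((-8.7)^2 + (-5.1)^2) = sqrt(101.7) = 10.0846
z1+z2 = -7.9000 - 8.6000i
|z1+z2| = sqrt(136.37) = 11.6778
|z1|+|z2| = 3.5903 + 10.0846 = 13.6749

|z1+z2| = 11.6778 ≤ |z1|+|z2| = 13.6749 (verified)


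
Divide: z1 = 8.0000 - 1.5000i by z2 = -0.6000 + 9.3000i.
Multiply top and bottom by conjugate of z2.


Conjugate of z2 = -0.6000 - 9.3000i
Numerator: (8.0000 - 1.5000i)(-0.6000 - 9.3000i) = -18.7500 - 73.5000i
Denominator: (-0.6)^2 + 9.3^2 = 86.85
Result = (-18.7500 - 73.5000i)/86.85

-0.2159 - 0.8463i


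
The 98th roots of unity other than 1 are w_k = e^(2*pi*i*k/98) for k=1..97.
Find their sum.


With w = e^(2*pi*i/98), all 98 of the 98th roots of unity w^0 = 1, w, ..., w^(97) sum to 0: 1 + w + ... + w^(97) = (1 - w^98)/(1 - w) = 0 since w^98 = 1, w ≠ 1.
Removing the root 1: w + w^2 + ... + w^(97) = 0 - 1 = -1

Sum = -1


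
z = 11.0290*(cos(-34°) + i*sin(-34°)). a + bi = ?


a = 11.0290*cos(-34°) = 11.0290*0.82904 = 9.1435
b = 11.0290*sin(-34°) = 11.0290*(-0.55919) = -6.1673

9.1435 - 6.1673i


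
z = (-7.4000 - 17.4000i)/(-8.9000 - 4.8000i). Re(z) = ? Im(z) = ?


Multiply by conjugate: (-7.4000 - 17.4000i)(-8.9000 + 4.8000i) / ((-8.9)^2 + (-4.8)^2)
Numerator real = -7.4*(-8.9) - (17.4)*(-4.8) = 149.38
Numerator imag = -17.4*(-8.9) - (-7.4)*(-4.8) = 119.34
Denominator = 102.25
Re(z) = 149.38/102.25 = 1.4609
Im(z) = 119.34/102.25 = 1.1671

Re(z) = 1.4609, Im(z) = 1.1671


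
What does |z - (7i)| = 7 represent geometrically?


|z - z0| = r is a circle with center z0 and radius r.
Center = (0, 7), radius = 7

Circle with center (0, 7) and radius 7


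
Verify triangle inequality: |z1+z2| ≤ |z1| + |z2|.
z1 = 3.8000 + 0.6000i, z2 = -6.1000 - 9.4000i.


|z1| = sqrt(3.8^2 + 0.6^2) = sqrt(14.8) = 3.8471
|z2| = sqrt((-6.1)^2 + (-9.4)^2) = sqrt(125.57) = 11.2058
z1+z2 = -2.3000 - 8.8000i
|z1+z2| = sqrt(82.73) = 9.0956
|z1|+|z2| = 3.8471 + 11.2058 = 15.0529

|z1+z2| = 9.0956 ≤ |z1|+|z2| = 15.0529 (verified)


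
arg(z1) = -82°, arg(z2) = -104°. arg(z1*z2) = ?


arg(z1*z2) = -82° - 104° = -186°
Normalized to (-180°, 180°]: 174°

174°


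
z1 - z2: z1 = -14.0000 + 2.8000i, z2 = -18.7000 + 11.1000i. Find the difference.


Real: -14 + 18.7 = 4.7
Imag: 2.8 - 11.1 = -8.3

4.7000 - 8.3000i


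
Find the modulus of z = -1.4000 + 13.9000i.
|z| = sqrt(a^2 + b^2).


|z| = sqrt((-1.4)^2 + 13.9^2) = sqrt(1.96 + 193.21) = sqrt(195.17) = 13.9703

|z| = 13.9703


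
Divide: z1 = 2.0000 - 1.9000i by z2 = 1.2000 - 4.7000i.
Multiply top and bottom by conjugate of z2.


Conjugate of z2 = 1.2000 + 4.7000i
Numerator: (2.0000 - 1.9000i)(1.2000 + 4.7000i) = 11.3300 + 7.1200i
Denominator: 1.2^2 + (-4.7)^2 = 23.53
Result = (11.3300 + 7.1200i)/23.53

0.4815 + 0.3026i


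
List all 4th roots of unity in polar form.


The 4th roots of unity are cis(360k/4°) for k=0..3
Angle step = 360/4 = 90°
Primitive root: cis(90°)
Primitive root = 0 + 1.0000i

4 roots at angles: 0°, 90°, 180°, 270°


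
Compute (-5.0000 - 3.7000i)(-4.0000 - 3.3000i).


Real = -5*(-4) - (-3.7)*(-3.3) = 20 - 12.21 = 7.79
Imag = -5*(-3.3) - (4)*(-3.7) = 16.5 + 14.8 = 31.3

7.7900 + 31.3000i


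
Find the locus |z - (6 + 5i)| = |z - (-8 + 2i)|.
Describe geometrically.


Equal distances means the locus is the perpendicular bisector of z1 and z2.
Midpoint = ((6+(-8))/2, (5+2)/2) = (-1.0000, 3.5000)

Perpendicular bisector through (-1.0000, 3.5000)


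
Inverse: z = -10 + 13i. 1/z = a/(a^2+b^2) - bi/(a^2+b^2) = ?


|z|^2 = 100+169 = 269
1/z = (-10 - 13i)/269

1/z = -0.0372 - 0.0483i


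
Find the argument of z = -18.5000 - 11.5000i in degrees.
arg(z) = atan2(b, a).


Re = -18.5, Im = -11.5
arg = atan2(-11.5, -18.5) = -148.1340 degrees

arg(z) = -148.1340 degrees


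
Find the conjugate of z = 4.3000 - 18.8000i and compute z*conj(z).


z_bar = 4.3000 + 18.8000i
z*z_bar = 4.3^2 + (-18.8)^2 = 18.49 + 353.44 = 371.93

z_bar = 4.3000 + 18.8000i, z*z_bar = 371.93


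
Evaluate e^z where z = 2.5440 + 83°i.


e^2.5440 = 12.7305
cos(83°) = 0.12187
sin(83°) = 0.992546
Real = 12.7305*0.12187 = 1.5515
Imag = 12.7305*0.992546 = 12.6356

1.5515 + 12.6356i


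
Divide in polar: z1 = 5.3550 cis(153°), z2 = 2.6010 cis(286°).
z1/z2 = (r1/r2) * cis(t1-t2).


r = 5.3550 / 2.6010 = 2.0588
theta = 153° - 286° = -133° = 227° (mod 360)

2.0588 cis(227°)


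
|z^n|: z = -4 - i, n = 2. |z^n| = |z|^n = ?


|z| = sqrt(16+1) = sqrt(17) = 4.1231
|z^2| = |z|^2 = (sqrt(17))^2 = 17

|z^2| = 17


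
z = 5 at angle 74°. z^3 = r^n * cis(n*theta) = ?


r^3 = 5^3 = 125
n*theta = 3*74° = 222° = 222° (mod 360)
a = 125*cos(222°) = -92.8931
b = 125*sin(222°) = -83.6413

125 cis(222°) = -92.8931 - 83.6413i


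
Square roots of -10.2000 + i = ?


|z| = sqrt(104.04+1) = 10.2489
sqrt((|z|+a)/2) = sqrt((10.2489+(-10.2))/2) = sqrt(0.0245) = 0.1564
sqrt((|z|-a)/2) = sqrt((10.2489-(-10.2))/2) = sqrt(10.2245) = 3.1976

±(0.1564 + 3.1976i) i.e. 0.1564 + 3.1976i and -0.1564 - 3.1976i


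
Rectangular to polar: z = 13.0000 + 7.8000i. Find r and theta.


r = sqrt(169+60.84) = sqrt(229.84) = 15.1605
theta = atan2(7.8, 13) = 30.9638 degrees

r = 15.1605, theta = 30.9638 degrees


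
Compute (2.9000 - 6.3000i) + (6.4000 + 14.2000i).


Real: 2.9 + 6.4 = 9.3
Imag: -6.3 + 14.2 = 7.9

9.3000 + 7.9000i


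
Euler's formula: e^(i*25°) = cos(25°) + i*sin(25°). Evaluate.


cos(25°) = 0.9063
sin(25°) = 0.4226

e^(i*25°) = 0.9063 + 0.4226i


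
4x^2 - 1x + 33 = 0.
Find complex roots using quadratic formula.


disc = (-1)^2 - 4*4*33 = 1 - 528 = -527
sqrt(|disc|) = sqrt(527) = 22.9565
Real part = 1/(2*4) = 0.1250
Imag part = 22.9565/(2*4) = 2.8696

0.1250 ± 2.8696i


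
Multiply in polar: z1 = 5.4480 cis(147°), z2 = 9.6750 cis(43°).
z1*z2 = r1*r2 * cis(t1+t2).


r = 5.4480 * 9.6750 = 52.7094
theta = 147° + 43° = 190° = 190° (mod 360)

52.7094 cis(190°)


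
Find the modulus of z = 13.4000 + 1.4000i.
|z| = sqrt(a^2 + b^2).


|z| = sqrt(13.4^2 + 1.4^2) = sqrt(179.56 + 1.96) = sqrt(181.52) = 13.4729

|z| = 13.4729


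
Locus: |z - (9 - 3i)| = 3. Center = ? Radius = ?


|z - z0| = r is a circle with center z0 and radius r.
Center = (9, -3), radius = 3

Circle with center (9, -3) and radius 3


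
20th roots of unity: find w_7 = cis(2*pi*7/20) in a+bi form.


Angle = 360*7/20 = 126°
a = cos(126°) = -0.5878
b = sin(126°) = 0.8090

-0.5878 + 0.8090i


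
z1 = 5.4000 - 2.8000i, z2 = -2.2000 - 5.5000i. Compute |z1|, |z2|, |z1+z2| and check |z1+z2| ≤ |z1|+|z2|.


|z1| = sqrt(5.4^2 + (-2.8)^2) = sqrt(37) = 6.0828
|z2| = sqrt((-2.2)^2 + (-5.5)^2) = sqrt(35.09) = 5.9237
z1+z2 = 3.2000 - 8.3000i
|z1+z2| = sqrt(79.13) = 8.8955
|z1|+|z2| = 6.0828 + 5.9237 = 12.0065

|z1+z2| = 8.8955 ≤ |z1|+|z2| = 12.0065 (verified)


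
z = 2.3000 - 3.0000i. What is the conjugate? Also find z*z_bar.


z_bar = 2.3000 + 3.0000i
z*z_bar = 2.3^2 + (-3)^2 = 5.29 + 9 = 14.29

z_bar = 2.3000 + 3.0000i, z*z_bar = 14.29


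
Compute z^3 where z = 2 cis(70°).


r^3 = 2^3 = 8
n*theta = 3*70° = 210° = 210° (mod 360)
a = 8*cos(210°) = -6.9282
b = 8*sin(210°) = -4.0000

8 cis(210°) = -6.9282 - 4.0000i


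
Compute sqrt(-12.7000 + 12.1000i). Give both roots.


|z| = sqrt(161.29+146.41) = 17.5414
sqrt((|z|+a)/2) = sqrt((17.5414+(-12.7))/2) = sqrt(2.4207) = 1.5559
sqrt((|z|-a)/2) = sqrt((17.5414-(-12.7))/2) = sqrt(15.1207) = 3.8885

±(1.5559 + 3.8885i) i.e. 1.5559 + 3.8885i and -1.5559 - 3.8885i


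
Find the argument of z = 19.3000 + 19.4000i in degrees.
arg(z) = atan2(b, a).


Re = 19.3, Im = 19.4
arg = atan2(19.4, 19.3) = 45.1481 degrees

arg(z) = 45.1481 degrees


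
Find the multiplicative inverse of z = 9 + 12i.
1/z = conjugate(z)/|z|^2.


|z|^2 = 81+144 = 225
1/z = (9 - 12i)/225

1/z = 0.0400 - 0.0533i


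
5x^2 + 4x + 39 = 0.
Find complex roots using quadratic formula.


disc = 4^2 - 4*5*39 = 16 - 780 = -764
sqrt(|disc|) = sqrt(764) = 27.6405
Real part = -4/(2*5) = -0.4000
Imag part = 27.6405/(2*5) = 2.7641

-0.4000 ± 2.7641i


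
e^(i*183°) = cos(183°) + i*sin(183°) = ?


cos(183°) = -0.9986
sin(183°) = -0.0523

e^(i*183°) = -0.9986 - 0.0523i


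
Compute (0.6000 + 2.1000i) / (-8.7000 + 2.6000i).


Conjugate of z2 = -8.7000 - 2.6000i
Numerator: (0.6000 + 2.1000i)(-8.7000 - 2.6000i) = 0.2400 - 19.8300i
Denominator: (-8.7)^2 + 2.6^2 = 82.45
Result = (0.2400 - 19.8300i)/82.45

0.0029 - 0.2405i


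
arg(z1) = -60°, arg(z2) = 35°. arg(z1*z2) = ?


arg(z1*z2) = -60° + 35° = -25°
Normalized to (-180°, 180°]: -25°

-25°


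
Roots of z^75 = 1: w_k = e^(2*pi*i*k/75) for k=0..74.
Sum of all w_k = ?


The sum of all 75th roots of unity is 0.
Geometric series: (1 - w^75)/(1 - w) = (1-1)/(1-w) = 0 since w^75 = 1, w ≠ 1.
Alternatively: coefficient of z^74 in z^75 - 1 is 0.

0


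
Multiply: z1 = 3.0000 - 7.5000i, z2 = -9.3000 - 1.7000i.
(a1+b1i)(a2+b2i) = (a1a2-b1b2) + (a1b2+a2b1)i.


Real = 3*(-9.3) - (-7.5)*(-1.7) = -27.9 - 12.75 = -40.65
Imag = 3*(-1.7) - (9.3)*(-7.5) = -5.1 + 69.75 = 64.65

-40.6500 + 64.6500i


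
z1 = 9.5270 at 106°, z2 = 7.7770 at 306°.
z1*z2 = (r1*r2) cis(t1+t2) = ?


r = 9.5270 * 7.7770 = 74.0915
theta = 106° + 306° = 412° = 52° (mod 360)

74.0915 cis(52°)


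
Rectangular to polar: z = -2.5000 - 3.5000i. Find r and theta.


r = sqrt(6.25+12.25) = sqrt(18.5) = 4.3012
theta = atan2(-3.5, -2.5) = -125.5377 degrees

r = 4.3012, theta = -125.5377 degrees


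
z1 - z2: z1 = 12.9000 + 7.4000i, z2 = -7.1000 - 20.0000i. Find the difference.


Real: 12.9 + 7.1 = 20
Imag: 7.4 + 20 = 27.4

20.0000 + 27.4000i


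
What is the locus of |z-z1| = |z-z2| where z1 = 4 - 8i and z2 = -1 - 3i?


Equal distances means the locus is the perpendicular bisector of z1 and z2.
Midpoint = ((4+(-1))/2, (-8+(-3))/2) = (1.5000, -5.5000)

Perpendicular bisector through (1.5000, -5.5000)


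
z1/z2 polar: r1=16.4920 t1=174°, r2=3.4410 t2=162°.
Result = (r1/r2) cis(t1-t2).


r = 16.4920 / 3.4410 = 4.7928
theta = 174° - 162° = 12° = 12° (mod 360)

4.7928 cis(12°)


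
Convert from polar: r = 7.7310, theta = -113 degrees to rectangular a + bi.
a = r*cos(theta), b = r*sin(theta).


a = 7.7310*cos(-113°) = 7.7310*(-0.39073) = -3.0207
b = 7.7310*sin(-113°) = 7.7310*(-0.9205) = -7.1164

-3.0207 - 7.1164i


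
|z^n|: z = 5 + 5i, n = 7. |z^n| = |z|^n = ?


|z| = sqrt(25+25) = sqrt(50) = 7.0711
|z^7| = |z|^7 = (sqrt(50))^7 = 50^3 * sqrt(50) = 125000*sqrt(50)

|z^7| = 125000*sqrt(50) ≈ 883883.4765


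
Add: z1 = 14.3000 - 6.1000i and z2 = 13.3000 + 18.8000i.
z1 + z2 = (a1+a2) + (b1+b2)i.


Real: 14.3 + 13.3 = 27.6
Imag: -6.1 + 18.8 = 12.7

27.6000 + 12.7000i


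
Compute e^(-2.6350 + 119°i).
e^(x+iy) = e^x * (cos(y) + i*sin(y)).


e^-2.6350 = 0.0717
cos(119°) = -0.4848
sin(119°) = 0.8746
Real = 0.0717*(-0.4848) = -0.0348
Imag = 0.0717*0.8746 = 0.0627

-0.0348 + 0.0627i


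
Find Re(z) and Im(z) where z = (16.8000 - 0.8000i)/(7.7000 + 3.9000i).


Multiply by conjugate: (16.8000 - 0.8000i)(7.7000 - 3.9000i) / (7.7^2 + 3.9^2)
Numerator real = 16.8*7.7 - (0.8)*3.9 = 126.24
Numerator imag = -0.8*7.7 - 16.8*3.9 = -71.68
Denominator = 74.5
Re(z) = 126.24/74.5 = 1.6945
Im(z) = -71.68/74.5 = -0.9621

Re(z) = 1.6945, Im(z) = -0.9621


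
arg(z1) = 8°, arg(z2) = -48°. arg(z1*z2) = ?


arg(z1*z2) = 8° - 48° = -40°
Normalized to (-180°, 180°]: -40°

-40°


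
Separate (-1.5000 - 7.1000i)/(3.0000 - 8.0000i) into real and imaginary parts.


Multiply by conjugate: (-1.5000 - 7.1000i)(3.0000 + 8.0000i) / (3^2 + (-8)^2)
Numerator real = -1.5*3 - (7.1)*(-8) = 52.3
Numerator imag = -7.1*3 - (-1.5)*(-8) = -33.3
Denominator = 73
Re(z) = 52.3/73 = 0.7164
Im(z) = -33.3/73 = -0.4562

Re(z) = 0.7164, Im(z) = -0.4562


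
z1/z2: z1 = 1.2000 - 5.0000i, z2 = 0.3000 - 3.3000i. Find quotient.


Conjugate of z2 = 0.3000 + 3.3000i
Numerator: (1.2000 - 5.0000i)(0.3000 + 3.3000i) = 16.8600 + 2.4600i
Denominator: 0.3^2 + (-3.3)^2 = 10.98
Result = (16.8600 + 2.4600i)/10.98

1.5355 + 0.2240i


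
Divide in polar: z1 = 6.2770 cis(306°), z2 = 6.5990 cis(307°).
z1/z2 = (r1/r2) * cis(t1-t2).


r = 6.2770 / 6.5990 = 0.9512
theta = 306° - 307° = -1° = 359° (mod 360)

0.9512 cis(359°)


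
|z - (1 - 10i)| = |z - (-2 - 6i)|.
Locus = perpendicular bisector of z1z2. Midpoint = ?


Equal distances means the locus is the perpendicular bisector of z1 and z2.
Midpoint = ((1+(-2))/2, (-10+(-6))/2) = (-0.5000, -8.0000)

Perpendicular bisector through (-0.5000, -8.0000)


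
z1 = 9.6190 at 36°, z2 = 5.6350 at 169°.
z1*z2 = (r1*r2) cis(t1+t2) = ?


r = 9.6190 * 5.6350 = 54.2031
theta = 36° + 169° = 205° = 205° (mod 360)

54.2031 cis(205°)


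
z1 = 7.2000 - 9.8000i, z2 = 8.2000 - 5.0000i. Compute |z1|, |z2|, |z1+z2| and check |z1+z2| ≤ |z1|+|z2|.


|z1| = sqrt(7.2^2 + (-9.8)^2) = sqrt(147.88) = 12.1606
|z2| = sqrt(8.2^2 + (-5)^2) = sqrt(92.24) = 9.6042
z1+z2 = 15.4000 - 14.8000i
|z1+z2| = sqrt(456.2) = 21.3588
|z1|+|z2| = 12.1606 + 9.6042 = 21.7648

|z1+z2| = 21.3588 ≤ |z1|+|z2| = 21.7648 (verified)


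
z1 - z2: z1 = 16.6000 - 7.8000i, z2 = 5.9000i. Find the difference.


Real: 16.6 - 0 = 16.6
Imag: -7.8 - 5.9 = -13.7

16.6000 - 13.7000i


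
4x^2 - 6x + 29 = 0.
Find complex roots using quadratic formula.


disc = (-6)^2 - 4*4*29 = 36 - 464 = -428
sqrt(|disc|) = sqrt(428) = 20.6882
Real part = 6/(2*4) = 0.7500
Imag part = 20.6882/(2*4) = 2.5860

0.7500 ± 2.5860i


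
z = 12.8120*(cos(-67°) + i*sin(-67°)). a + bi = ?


a = 12.8120*cos(-67°) = 12.8120*0.39073 = 5.0060
b = 12.8120*sin(-67°) = 12.8120*(-0.920505) = -11.7935

5.0060 - 11.7935i


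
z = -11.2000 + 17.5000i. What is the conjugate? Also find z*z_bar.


z_bar = -11.2000 - 17.5000i
z*z_bar = (-11.2)^2 + 17.5^2 = 125.44 + 306.25 = 431.69

z_bar = -11.2000 - 17.5000i, z*z_bar = 431.69


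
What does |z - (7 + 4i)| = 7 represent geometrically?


|z - z0| = r is a circle with center z0 and radius r.
Center = (7, 4), radius = 7

Circle with center (7, 4) and radius 7


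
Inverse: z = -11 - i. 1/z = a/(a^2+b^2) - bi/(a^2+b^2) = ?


|z|^2 = 121+1 = 122
1/z = (-11 + 1i)/122

1/z = -0.0902 + 0.0082i


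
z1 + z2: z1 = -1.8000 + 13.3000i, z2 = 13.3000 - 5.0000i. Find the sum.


Real: -1.8 + 13.3 = 11.5
Imag: 13.3 - 5 = 8.3

11.5000 + 8.3000i


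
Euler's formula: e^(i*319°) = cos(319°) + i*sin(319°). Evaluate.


cos(319°) = 0.7547
sin(319°) = -0.6561

e^(i*319°) = 0.7547 - 0.6561i


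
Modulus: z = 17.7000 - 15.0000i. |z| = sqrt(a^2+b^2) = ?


|z| = sqrt(17.7^2 + (-15)^2) = sqrt(313.29 + 225) = sqrt(538.29) = 23.2011

|z| = 23.2011


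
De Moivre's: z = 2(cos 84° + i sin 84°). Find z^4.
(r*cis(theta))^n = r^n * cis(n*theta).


r^4 = 2^4 = 16
n*theta = 4*84° = 336° = 336° (mod 360)
a = 16*cos(336°) = 14.6167
b = 16*sin(336°) = -6.5078

16 cis(336°) = 14.6167 - 6.5078i


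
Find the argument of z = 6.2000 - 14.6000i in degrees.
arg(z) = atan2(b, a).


Re = 6.2, Im = -14.6
arg = atan2(-14.6, 6.2) = -66.9911 degrees

arg(z) = -66.9911 degrees


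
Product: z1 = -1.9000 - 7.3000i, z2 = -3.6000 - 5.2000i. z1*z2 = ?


Real = -1.9*(-3.6) - (-7.3)*(-5.2) = 6.84 - 37.96 = -31.12
Imag = -1.9*(-5.2) - (3.6)*(-7.3) = 9.88 + 26.28 = 36.16

-31.1200 + 36.1600i


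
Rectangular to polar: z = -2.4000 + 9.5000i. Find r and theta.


r = sqrt(5.76+90.25) = sqrt(96.01) = 9.7985
theta = atan2(9.5, -2.4) = 104.1781 degrees

r = 9.7985, theta = 104.1781 degrees


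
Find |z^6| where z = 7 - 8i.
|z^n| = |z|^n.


|z| = sqrt(49+64) = sqrt(113) = 10.6301
|z^6| = |z|^6 = (sqrt(113))^6 = 113^3 = 1442897

|z^6| = 1442897


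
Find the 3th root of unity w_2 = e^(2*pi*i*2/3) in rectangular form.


Angle = 360*2/3 = 240°
a = cos(240°) = -0.5000
b = sin(240°) = -0.8660

-0.5000 - 0.8660i


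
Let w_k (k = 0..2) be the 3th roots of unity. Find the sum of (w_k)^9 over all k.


The roots are w_k = w^k with w = e^(2*pi*i/3), and (w^k)^9 = (w^9)^k.
So S = 1 + u + u^2 + ... + u^(2) with u = w^9.
9 = 3*3 + 0, so 9 is a multiple of 3 and u = (w^3)^3 = 1.
Every one of the 3 terms equals 1: S = 3

S = 3
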